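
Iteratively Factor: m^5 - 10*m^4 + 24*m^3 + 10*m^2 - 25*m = (m + 1)*(m^4 - 11*m^3 + 35*m^2 - 25*m) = (m - 5)*(m + 1)*(m^3 - 6*m^2 + 5*m) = (m - 5)*(m - 1)*(m + 1)*(m^2 - 5*m) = (m - 5)^2*(m - 1)*(m + 1)*(m)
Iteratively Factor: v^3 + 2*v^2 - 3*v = (v + 3)*(v^2 - v) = v*(v + 3)*(v - 1)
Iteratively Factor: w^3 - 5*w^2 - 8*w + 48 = (w - 4)*(w^2 - w - 12) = (w - 4)*(w + 3)*(w - 4)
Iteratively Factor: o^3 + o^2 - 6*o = (o)*(o^2 + o - 6) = o*(o + 3)*(o - 2)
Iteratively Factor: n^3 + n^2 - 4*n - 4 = (n + 2)*(n^2 - n - 2) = (n + 1)*(n + 2)*(n - 2)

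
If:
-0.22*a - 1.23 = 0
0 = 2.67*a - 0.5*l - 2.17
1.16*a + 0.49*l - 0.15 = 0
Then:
No Solution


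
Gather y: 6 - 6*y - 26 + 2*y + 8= -4*y - 12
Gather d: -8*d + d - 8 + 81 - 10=63 - 7*d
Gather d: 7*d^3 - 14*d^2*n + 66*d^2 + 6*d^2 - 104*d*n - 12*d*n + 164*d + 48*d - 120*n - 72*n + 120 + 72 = 7*d^3 + d^2*(72 - 14*n) + d*(212 - 116*n) - 192*n + 192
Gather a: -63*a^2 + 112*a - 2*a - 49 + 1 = -63*a^2 + 110*a - 48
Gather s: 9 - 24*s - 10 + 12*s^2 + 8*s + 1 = 12*s^2 - 16*s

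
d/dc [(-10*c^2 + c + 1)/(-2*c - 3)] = (20*c^2 + 60*c - 1)/(4*c^2 + 12*c + 9)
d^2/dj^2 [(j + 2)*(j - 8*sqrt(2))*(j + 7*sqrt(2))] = 6*j - 2*sqrt(2) + 4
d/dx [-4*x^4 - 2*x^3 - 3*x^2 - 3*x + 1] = -16*x^3 - 6*x^2 - 6*x - 3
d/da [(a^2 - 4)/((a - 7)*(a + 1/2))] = 2*(-13*a^2 + 2*a - 52)/(4*a^4 - 52*a^3 + 141*a^2 + 182*a + 49)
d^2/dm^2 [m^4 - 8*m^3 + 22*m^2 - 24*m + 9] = 12*m^2 - 48*m + 44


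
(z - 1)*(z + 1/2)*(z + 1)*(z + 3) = z^4 + 7*z^3/2 + z^2/2 - 7*z/2 - 3/2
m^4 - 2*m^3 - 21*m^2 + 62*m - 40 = (m - 4)*(m - 2)*(m - 1)*(m + 5)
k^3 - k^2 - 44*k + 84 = (k - 6)*(k - 2)*(k + 7)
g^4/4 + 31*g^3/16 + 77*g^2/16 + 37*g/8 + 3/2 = (g/4 + 1)*(g + 3/4)*(g + 1)*(g + 2)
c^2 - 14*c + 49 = (c - 7)^2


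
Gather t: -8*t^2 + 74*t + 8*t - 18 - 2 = -8*t^2 + 82*t - 20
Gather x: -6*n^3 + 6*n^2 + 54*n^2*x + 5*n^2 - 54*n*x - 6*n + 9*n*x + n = -6*n^3 + 11*n^2 - 5*n + x*(54*n^2 - 45*n)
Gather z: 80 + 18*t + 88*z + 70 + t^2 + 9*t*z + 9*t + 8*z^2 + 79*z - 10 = t^2 + 27*t + 8*z^2 + z*(9*t + 167) + 140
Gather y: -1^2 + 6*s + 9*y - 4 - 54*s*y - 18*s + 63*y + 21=-12*s + y*(72 - 54*s) + 16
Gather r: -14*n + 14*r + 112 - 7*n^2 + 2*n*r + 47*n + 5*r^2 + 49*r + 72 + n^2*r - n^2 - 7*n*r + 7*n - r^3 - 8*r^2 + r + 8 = -8*n^2 + 40*n - r^3 - 3*r^2 + r*(n^2 - 5*n + 64) + 192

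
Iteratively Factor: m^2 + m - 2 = (m - 1)*(m + 2)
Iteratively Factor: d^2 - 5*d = (d - 5)*(d)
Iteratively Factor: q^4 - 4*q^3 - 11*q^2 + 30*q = (q + 3)*(q^3 - 7*q^2 + 10*q) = (q - 5)*(q + 3)*(q^2 - 2*q) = (q - 5)*(q - 2)*(q + 3)*(q)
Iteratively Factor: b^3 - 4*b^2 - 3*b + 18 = (b - 3)*(b^2 - b - 6) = (b - 3)^2*(b + 2)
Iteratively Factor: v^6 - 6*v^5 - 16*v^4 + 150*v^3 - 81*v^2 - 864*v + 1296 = (v - 3)*(v^5 - 3*v^4 - 25*v^3 + 75*v^2 + 144*v - 432) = (v - 3)*(v + 3)*(v^4 - 6*v^3 - 7*v^2 + 96*v - 144) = (v - 3)^2*(v + 3)*(v^3 - 3*v^2 - 16*v + 48) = (v - 3)^2*(v + 3)*(v + 4)*(v^2 - 7*v + 12) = (v - 3)^3*(v + 3)*(v + 4)*(v - 4)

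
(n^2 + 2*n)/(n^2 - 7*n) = (n + 2)/(n - 7)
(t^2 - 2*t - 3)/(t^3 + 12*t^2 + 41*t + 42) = (t^2 - 2*t - 3)/(t^3 + 12*t^2 + 41*t + 42)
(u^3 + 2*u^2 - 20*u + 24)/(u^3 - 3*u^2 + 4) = (u + 6)/(u + 1)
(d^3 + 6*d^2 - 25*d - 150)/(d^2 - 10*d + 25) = (d^2 + 11*d + 30)/(d - 5)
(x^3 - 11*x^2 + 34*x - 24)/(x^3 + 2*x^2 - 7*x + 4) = (x^2 - 10*x + 24)/(x^2 + 3*x - 4)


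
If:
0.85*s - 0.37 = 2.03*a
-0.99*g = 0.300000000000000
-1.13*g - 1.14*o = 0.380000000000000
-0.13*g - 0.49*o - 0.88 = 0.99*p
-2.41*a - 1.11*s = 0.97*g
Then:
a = -0.04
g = -0.30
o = -0.03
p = -0.83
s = 0.35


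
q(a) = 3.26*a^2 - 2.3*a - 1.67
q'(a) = 6.52*a - 2.3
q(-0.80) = 2.26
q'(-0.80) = -7.52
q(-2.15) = 18.34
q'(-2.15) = -16.32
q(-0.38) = -0.33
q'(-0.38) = -4.78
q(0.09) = -1.85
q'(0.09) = -1.71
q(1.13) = -0.11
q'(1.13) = 5.07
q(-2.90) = 32.42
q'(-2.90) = -21.21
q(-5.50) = 109.60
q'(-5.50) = -38.16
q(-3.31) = 41.66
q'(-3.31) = -23.88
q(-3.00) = 34.57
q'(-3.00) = -21.86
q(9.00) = 241.69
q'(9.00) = 56.38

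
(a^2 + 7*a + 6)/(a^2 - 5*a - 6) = (a + 6)/(a - 6)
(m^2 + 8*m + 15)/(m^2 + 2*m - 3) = (m + 5)/(m - 1)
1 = 1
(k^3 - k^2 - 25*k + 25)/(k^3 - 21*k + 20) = (k - 5)/(k - 4)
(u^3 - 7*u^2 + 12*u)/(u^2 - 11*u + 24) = u*(u - 4)/(u - 8)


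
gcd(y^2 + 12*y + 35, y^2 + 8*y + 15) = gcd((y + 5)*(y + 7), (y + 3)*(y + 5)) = y + 5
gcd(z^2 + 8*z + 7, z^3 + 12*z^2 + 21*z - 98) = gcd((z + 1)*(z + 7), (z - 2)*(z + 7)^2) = z + 7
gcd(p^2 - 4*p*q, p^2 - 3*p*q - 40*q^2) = 1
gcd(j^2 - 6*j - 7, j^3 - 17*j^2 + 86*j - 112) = j - 7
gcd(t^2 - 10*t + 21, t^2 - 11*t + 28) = t - 7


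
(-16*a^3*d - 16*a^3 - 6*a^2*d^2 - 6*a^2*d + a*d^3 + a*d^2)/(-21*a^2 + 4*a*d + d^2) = a*(-16*a^2*d - 16*a^2 - 6*a*d^2 - 6*a*d + d^3 + d^2)/(-21*a^2 + 4*a*d + d^2)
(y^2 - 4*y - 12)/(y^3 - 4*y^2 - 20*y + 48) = (y + 2)/(y^2 + 2*y - 8)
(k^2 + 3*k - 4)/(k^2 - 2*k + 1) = (k + 4)/(k - 1)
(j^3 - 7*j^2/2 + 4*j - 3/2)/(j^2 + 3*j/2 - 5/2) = (2*j^2 - 5*j + 3)/(2*j + 5)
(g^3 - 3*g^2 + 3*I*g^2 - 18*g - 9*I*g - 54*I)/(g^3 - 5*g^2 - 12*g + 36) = (g + 3*I)/(g - 2)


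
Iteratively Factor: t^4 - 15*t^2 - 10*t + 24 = (t - 1)*(t^3 + t^2 - 14*t - 24) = (t - 1)*(t + 2)*(t^2 - t - 12) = (t - 1)*(t + 2)*(t + 3)*(t - 4)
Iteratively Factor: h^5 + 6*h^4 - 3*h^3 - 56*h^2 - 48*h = (h + 1)*(h^4 + 5*h^3 - 8*h^2 - 48*h) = (h - 3)*(h + 1)*(h^3 + 8*h^2 + 16*h) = h*(h - 3)*(h + 1)*(h^2 + 8*h + 16) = h*(h - 3)*(h + 1)*(h + 4)*(h + 4)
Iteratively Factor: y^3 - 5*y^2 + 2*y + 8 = (y + 1)*(y^2 - 6*y + 8) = (y - 2)*(y + 1)*(y - 4)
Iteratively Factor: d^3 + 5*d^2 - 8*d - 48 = (d - 3)*(d^2 + 8*d + 16) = (d - 3)*(d + 4)*(d + 4)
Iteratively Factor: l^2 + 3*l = (l)*(l + 3)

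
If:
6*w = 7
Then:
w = 7/6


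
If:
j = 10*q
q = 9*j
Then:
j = 0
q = 0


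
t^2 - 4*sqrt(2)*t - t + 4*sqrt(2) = (t - 1)*(t - 4*sqrt(2))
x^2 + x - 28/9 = (x - 4/3)*(x + 7/3)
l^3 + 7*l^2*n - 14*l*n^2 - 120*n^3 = (l - 4*n)*(l + 5*n)*(l + 6*n)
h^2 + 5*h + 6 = (h + 2)*(h + 3)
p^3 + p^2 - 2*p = p*(p - 1)*(p + 2)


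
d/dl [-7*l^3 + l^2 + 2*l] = -21*l^2 + 2*l + 2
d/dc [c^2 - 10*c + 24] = 2*c - 10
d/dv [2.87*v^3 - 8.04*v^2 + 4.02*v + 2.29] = 8.61*v^2 - 16.08*v + 4.02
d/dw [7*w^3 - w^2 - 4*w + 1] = 21*w^2 - 2*w - 4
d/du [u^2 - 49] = 2*u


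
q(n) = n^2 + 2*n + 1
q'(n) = 2*n + 2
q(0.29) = 1.66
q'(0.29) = 2.58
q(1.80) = 7.84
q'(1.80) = 5.60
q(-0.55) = 0.20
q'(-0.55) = 0.90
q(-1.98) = 0.96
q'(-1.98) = -1.96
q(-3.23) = 4.97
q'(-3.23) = -4.46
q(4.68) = 32.26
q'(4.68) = 11.36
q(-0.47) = 0.28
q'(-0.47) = 1.06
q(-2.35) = 1.82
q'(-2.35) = -2.70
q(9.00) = 100.00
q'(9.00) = 20.00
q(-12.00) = 121.00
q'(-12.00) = -22.00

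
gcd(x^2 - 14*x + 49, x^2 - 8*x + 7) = x - 7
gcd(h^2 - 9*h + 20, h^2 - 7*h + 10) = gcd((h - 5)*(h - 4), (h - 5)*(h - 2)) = h - 5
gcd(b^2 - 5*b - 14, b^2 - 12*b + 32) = 1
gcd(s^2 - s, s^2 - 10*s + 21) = 1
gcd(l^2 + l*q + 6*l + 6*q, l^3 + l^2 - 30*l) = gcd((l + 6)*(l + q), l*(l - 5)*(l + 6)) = l + 6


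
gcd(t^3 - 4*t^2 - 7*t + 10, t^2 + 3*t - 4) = t - 1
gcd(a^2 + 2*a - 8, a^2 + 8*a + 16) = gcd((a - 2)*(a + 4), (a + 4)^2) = a + 4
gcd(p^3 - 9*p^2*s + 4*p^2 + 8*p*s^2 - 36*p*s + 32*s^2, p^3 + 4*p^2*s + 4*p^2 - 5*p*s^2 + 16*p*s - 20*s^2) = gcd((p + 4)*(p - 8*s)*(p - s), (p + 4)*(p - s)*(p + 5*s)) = p^2 - p*s + 4*p - 4*s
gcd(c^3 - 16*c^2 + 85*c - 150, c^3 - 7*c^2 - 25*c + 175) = c - 5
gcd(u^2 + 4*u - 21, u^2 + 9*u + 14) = u + 7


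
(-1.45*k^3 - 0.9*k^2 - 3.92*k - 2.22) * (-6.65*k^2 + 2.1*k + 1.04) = 9.6425*k^5 + 2.94*k^4 + 22.67*k^3 + 5.595*k^2 - 8.7388*k - 2.3088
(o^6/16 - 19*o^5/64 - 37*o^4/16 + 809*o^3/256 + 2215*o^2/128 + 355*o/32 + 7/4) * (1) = o^6/16 - 19*o^5/64 - 37*o^4/16 + 809*o^3/256 + 2215*o^2/128 + 355*o/32 + 7/4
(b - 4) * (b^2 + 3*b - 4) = b^3 - b^2 - 16*b + 16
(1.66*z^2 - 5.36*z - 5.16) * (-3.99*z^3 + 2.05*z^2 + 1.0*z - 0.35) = -6.6234*z^5 + 24.7894*z^4 + 11.2604*z^3 - 16.519*z^2 - 3.284*z + 1.806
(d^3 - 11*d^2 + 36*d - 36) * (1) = d^3 - 11*d^2 + 36*d - 36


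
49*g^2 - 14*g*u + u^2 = (-7*g + u)^2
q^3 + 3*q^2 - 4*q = q*(q - 1)*(q + 4)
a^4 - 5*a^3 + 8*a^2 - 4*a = a*(a - 2)^2*(a - 1)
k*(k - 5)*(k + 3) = k^3 - 2*k^2 - 15*k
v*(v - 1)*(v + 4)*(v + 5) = v^4 + 8*v^3 + 11*v^2 - 20*v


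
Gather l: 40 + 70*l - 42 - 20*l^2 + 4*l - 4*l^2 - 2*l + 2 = -24*l^2 + 72*l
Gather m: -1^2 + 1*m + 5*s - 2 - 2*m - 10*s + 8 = -m - 5*s + 5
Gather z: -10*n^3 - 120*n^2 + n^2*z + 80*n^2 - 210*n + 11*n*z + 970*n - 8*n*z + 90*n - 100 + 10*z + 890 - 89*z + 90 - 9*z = -10*n^3 - 40*n^2 + 850*n + z*(n^2 + 3*n - 88) + 880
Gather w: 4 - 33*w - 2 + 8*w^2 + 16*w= 8*w^2 - 17*w + 2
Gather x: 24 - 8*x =24 - 8*x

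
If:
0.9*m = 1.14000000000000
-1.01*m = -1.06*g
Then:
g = 1.21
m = 1.27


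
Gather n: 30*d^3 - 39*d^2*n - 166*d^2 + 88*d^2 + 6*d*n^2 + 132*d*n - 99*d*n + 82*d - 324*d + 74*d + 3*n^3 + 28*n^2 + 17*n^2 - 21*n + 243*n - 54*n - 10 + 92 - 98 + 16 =30*d^3 - 78*d^2 - 168*d + 3*n^3 + n^2*(6*d + 45) + n*(-39*d^2 + 33*d + 168)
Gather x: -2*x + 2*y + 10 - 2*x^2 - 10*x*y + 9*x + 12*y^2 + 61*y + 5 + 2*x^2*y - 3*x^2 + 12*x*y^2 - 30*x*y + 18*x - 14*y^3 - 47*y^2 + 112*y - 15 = x^2*(2*y - 5) + x*(12*y^2 - 40*y + 25) - 14*y^3 - 35*y^2 + 175*y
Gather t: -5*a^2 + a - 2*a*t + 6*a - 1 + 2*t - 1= -5*a^2 + 7*a + t*(2 - 2*a) - 2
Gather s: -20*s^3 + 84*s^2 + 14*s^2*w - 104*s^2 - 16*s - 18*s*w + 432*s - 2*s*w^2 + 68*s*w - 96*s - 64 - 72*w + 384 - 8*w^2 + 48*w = -20*s^3 + s^2*(14*w - 20) + s*(-2*w^2 + 50*w + 320) - 8*w^2 - 24*w + 320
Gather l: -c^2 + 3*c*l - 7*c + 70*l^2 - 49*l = -c^2 - 7*c + 70*l^2 + l*(3*c - 49)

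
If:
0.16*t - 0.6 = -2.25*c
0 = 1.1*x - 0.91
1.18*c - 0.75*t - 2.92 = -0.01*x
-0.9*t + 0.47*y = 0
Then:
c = 0.49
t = -3.11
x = 0.83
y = -5.96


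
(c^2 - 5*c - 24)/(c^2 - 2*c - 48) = (c + 3)/(c + 6)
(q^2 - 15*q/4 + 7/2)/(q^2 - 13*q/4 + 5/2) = (4*q - 7)/(4*q - 5)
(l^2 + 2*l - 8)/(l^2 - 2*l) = (l + 4)/l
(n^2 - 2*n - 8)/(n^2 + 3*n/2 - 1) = 2*(n - 4)/(2*n - 1)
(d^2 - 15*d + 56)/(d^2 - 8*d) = (d - 7)/d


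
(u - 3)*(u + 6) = u^2 + 3*u - 18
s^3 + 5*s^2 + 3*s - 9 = (s - 1)*(s + 3)^2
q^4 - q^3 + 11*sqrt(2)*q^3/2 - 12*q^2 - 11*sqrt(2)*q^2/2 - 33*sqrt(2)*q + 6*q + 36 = (q - 3)*(q + 2)*(q - sqrt(2)/2)*(q + 6*sqrt(2))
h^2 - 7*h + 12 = (h - 4)*(h - 3)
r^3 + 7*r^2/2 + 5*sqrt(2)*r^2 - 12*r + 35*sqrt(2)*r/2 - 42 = (r + 7/2)*(r - sqrt(2))*(r + 6*sqrt(2))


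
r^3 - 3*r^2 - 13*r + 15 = (r - 5)*(r - 1)*(r + 3)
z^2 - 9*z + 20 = (z - 5)*(z - 4)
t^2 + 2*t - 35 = (t - 5)*(t + 7)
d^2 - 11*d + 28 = (d - 7)*(d - 4)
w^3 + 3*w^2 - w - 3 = (w - 1)*(w + 1)*(w + 3)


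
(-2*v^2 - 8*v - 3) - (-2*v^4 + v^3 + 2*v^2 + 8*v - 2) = 2*v^4 - v^3 - 4*v^2 - 16*v - 1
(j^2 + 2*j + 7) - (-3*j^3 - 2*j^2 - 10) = 3*j^3 + 3*j^2 + 2*j + 17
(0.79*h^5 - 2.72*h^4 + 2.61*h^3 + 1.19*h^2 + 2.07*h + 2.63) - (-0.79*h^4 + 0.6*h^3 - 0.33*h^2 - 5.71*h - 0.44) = 0.79*h^5 - 1.93*h^4 + 2.01*h^3 + 1.52*h^2 + 7.78*h + 3.07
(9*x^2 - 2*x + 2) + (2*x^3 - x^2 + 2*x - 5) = 2*x^3 + 8*x^2 - 3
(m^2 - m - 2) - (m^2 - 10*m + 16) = 9*m - 18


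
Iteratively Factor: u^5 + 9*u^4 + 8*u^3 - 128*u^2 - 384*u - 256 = (u + 4)*(u^4 + 5*u^3 - 12*u^2 - 80*u - 64) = (u - 4)*(u + 4)*(u^3 + 9*u^2 + 24*u + 16) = (u - 4)*(u + 4)^2*(u^2 + 5*u + 4) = (u - 4)*(u + 1)*(u + 4)^2*(u + 4)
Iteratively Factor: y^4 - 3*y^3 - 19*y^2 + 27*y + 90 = (y - 3)*(y^3 - 19*y - 30) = (y - 5)*(y - 3)*(y^2 + 5*y + 6) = (y - 5)*(y - 3)*(y + 3)*(y + 2)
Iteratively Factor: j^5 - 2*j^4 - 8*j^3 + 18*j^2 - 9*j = (j - 1)*(j^4 - j^3 - 9*j^2 + 9*j) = (j - 1)^2*(j^3 - 9*j) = j*(j - 1)^2*(j^2 - 9) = j*(j - 3)*(j - 1)^2*(j + 3)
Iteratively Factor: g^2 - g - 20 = (g + 4)*(g - 5)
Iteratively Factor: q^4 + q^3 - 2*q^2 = (q)*(q^3 + q^2 - 2*q) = q*(q + 2)*(q^2 - q) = q^2*(q + 2)*(q - 1)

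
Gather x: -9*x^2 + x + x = -9*x^2 + 2*x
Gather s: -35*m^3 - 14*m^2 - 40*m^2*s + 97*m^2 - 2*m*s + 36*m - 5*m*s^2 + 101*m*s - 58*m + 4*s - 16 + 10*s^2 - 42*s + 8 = -35*m^3 + 83*m^2 - 22*m + s^2*(10 - 5*m) + s*(-40*m^2 + 99*m - 38) - 8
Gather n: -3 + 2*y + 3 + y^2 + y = y^2 + 3*y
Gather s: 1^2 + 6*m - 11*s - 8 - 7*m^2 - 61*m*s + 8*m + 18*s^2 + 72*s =-7*m^2 + 14*m + 18*s^2 + s*(61 - 61*m) - 7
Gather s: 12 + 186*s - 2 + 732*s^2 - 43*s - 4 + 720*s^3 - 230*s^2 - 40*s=720*s^3 + 502*s^2 + 103*s + 6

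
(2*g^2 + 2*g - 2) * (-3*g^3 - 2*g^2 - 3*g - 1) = -6*g^5 - 10*g^4 - 4*g^3 - 4*g^2 + 4*g + 2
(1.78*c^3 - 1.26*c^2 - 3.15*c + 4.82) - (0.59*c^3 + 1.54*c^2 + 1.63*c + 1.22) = 1.19*c^3 - 2.8*c^2 - 4.78*c + 3.6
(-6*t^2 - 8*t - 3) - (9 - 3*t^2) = -3*t^2 - 8*t - 12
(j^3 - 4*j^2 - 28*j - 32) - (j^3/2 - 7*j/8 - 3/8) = j^3/2 - 4*j^2 - 217*j/8 - 253/8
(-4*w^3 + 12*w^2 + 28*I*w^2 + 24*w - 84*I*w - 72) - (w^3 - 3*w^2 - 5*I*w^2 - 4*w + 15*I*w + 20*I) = -5*w^3 + 15*w^2 + 33*I*w^2 + 28*w - 99*I*w - 72 - 20*I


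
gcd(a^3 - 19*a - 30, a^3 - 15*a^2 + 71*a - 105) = a - 5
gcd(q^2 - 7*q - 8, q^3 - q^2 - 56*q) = q - 8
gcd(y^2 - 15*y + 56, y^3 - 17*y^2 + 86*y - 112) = y^2 - 15*y + 56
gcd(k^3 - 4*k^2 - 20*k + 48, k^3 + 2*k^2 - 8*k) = k^2 + 2*k - 8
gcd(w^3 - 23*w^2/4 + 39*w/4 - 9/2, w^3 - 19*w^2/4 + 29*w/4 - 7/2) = w - 2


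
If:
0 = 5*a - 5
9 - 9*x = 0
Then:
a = 1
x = 1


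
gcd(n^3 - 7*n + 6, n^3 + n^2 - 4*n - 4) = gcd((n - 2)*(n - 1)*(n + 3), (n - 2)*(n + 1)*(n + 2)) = n - 2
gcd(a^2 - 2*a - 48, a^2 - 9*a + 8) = a - 8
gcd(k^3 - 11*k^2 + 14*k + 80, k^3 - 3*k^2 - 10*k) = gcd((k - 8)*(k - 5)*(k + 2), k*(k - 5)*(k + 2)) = k^2 - 3*k - 10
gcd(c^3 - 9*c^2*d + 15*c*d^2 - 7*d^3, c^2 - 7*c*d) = c - 7*d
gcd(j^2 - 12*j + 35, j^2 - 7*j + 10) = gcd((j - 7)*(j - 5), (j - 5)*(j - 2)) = j - 5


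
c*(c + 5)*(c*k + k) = c^3*k + 6*c^2*k + 5*c*k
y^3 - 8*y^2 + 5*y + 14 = (y - 7)*(y - 2)*(y + 1)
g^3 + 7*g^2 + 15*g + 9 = (g + 1)*(g + 3)^2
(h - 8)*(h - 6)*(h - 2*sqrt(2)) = h^3 - 14*h^2 - 2*sqrt(2)*h^2 + 28*sqrt(2)*h + 48*h - 96*sqrt(2)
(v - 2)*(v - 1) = v^2 - 3*v + 2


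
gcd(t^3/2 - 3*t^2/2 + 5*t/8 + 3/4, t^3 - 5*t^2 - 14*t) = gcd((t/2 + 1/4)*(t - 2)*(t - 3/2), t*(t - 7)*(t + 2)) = 1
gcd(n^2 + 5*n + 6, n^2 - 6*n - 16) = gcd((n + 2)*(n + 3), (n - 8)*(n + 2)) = n + 2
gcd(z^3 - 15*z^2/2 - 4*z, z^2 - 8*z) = z^2 - 8*z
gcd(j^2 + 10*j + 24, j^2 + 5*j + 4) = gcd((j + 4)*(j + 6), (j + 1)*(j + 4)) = j + 4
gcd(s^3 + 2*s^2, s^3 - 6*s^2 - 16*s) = s^2 + 2*s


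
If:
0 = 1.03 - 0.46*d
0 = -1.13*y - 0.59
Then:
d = 2.24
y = -0.52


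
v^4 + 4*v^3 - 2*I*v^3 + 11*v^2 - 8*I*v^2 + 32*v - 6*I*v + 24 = (v + 1)*(v + 3)*(v - 4*I)*(v + 2*I)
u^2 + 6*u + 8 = (u + 2)*(u + 4)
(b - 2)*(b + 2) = b^2 - 4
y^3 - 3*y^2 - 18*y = y*(y - 6)*(y + 3)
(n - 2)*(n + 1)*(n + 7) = n^3 + 6*n^2 - 9*n - 14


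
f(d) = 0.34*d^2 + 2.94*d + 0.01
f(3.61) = 15.05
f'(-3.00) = 0.90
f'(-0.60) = 2.53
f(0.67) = 2.13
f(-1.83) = -4.23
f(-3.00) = -5.75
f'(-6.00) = -1.14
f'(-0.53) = 2.58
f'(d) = 0.68*d + 2.94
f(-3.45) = -6.09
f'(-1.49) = 1.93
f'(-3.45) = 0.59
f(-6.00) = -5.39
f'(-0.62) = 2.52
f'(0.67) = 3.40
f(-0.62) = -1.68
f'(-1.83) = 1.70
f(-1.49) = -3.62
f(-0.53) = -1.45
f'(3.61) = 5.39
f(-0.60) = -1.63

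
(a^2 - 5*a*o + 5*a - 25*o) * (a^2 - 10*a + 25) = a^4 - 5*a^3*o - 5*a^3 + 25*a^2*o - 25*a^2 + 125*a*o + 125*a - 625*o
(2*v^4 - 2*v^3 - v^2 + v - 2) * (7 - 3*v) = -6*v^5 + 20*v^4 - 11*v^3 - 10*v^2 + 13*v - 14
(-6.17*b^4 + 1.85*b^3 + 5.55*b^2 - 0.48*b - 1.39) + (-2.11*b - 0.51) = -6.17*b^4 + 1.85*b^3 + 5.55*b^2 - 2.59*b - 1.9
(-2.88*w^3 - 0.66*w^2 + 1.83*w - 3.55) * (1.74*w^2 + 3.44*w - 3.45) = -5.0112*w^5 - 11.0556*w^4 + 10.8498*w^3 + 2.3952*w^2 - 18.5255*w + 12.2475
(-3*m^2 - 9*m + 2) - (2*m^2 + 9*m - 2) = -5*m^2 - 18*m + 4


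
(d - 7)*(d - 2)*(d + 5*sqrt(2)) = d^3 - 9*d^2 + 5*sqrt(2)*d^2 - 45*sqrt(2)*d + 14*d + 70*sqrt(2)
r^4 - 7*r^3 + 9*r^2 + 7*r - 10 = (r - 5)*(r - 2)*(r - 1)*(r + 1)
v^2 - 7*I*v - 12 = (v - 4*I)*(v - 3*I)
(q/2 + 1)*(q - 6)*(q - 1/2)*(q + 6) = q^4/2 + 3*q^3/4 - 37*q^2/2 - 27*q + 18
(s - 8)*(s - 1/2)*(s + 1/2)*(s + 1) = s^4 - 7*s^3 - 33*s^2/4 + 7*s/4 + 2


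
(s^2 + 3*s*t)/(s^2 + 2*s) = (s + 3*t)/(s + 2)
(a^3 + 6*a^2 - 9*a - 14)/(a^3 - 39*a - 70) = (-a^3 - 6*a^2 + 9*a + 14)/(-a^3 + 39*a + 70)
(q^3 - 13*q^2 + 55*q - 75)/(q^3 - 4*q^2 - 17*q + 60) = (q - 5)/(q + 4)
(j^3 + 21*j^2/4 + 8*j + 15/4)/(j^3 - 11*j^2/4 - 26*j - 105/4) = (j + 1)/(j - 7)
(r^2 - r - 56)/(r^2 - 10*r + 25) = (r^2 - r - 56)/(r^2 - 10*r + 25)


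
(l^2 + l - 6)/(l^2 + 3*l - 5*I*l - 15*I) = (l - 2)/(l - 5*I)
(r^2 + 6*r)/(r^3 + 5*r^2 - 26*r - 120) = r/(r^2 - r - 20)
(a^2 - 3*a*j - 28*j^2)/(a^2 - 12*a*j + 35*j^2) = (a + 4*j)/(a - 5*j)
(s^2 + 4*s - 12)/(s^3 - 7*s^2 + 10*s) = (s + 6)/(s*(s - 5))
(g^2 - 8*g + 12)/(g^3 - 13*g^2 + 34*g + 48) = (g - 2)/(g^2 - 7*g - 8)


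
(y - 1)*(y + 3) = y^2 + 2*y - 3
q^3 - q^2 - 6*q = q*(q - 3)*(q + 2)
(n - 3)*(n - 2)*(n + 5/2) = n^3 - 5*n^2/2 - 13*n/2 + 15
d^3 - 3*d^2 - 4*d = d*(d - 4)*(d + 1)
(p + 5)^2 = p^2 + 10*p + 25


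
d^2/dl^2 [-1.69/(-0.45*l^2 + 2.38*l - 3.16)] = (-0.68445*l^2 + 3.61998*l + 1.69*(0.9*l - 2.38)*(1.8*l - 4.76) - 4.80636)/(0.45*l^2 - 2.38*l + 3.16)^3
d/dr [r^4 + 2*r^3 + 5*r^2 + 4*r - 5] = 4*r^3 + 6*r^2 + 10*r + 4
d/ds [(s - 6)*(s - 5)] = 2*s - 11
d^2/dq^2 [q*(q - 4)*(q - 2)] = 6*q - 12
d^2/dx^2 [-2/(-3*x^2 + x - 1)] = 4*(-9*x^2 + 3*x + (6*x - 1)^2 - 3)/(3*x^2 - x + 1)^3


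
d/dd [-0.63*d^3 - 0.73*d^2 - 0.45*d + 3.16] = -1.89*d^2 - 1.46*d - 0.45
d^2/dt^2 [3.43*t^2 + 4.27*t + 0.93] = 6.86000000000000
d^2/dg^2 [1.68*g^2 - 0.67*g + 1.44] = 3.36000000000000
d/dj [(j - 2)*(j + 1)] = 2*j - 1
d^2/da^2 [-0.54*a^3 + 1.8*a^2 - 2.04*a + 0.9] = 3.6 - 3.24*a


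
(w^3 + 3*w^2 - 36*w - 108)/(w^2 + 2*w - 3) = (w^2 - 36)/(w - 1)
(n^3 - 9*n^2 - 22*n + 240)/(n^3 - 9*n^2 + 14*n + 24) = (n^2 - 3*n - 40)/(n^2 - 3*n - 4)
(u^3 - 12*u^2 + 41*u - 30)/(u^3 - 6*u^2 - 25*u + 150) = (u - 1)/(u + 5)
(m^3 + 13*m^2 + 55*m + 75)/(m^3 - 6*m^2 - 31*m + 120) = (m^2 + 8*m + 15)/(m^2 - 11*m + 24)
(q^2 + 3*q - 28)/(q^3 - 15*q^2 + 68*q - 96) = (q + 7)/(q^2 - 11*q + 24)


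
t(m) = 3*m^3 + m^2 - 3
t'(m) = 9*m^2 + 2*m = m*(9*m + 2)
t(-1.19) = -6.64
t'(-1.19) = 10.36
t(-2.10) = -26.37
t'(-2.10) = 35.49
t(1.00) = 1.00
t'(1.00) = 11.00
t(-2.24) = -31.70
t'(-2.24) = 40.68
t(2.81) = 71.46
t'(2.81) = 76.68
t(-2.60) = -48.97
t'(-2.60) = 55.64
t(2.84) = 73.78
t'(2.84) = 78.27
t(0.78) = -0.97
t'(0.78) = 7.04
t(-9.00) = -2109.00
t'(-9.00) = 711.00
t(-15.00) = -9903.00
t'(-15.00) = 1995.00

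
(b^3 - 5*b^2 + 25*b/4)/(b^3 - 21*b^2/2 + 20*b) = (b - 5/2)/(b - 8)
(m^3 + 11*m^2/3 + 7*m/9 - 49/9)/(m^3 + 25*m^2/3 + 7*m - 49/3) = (m + 7/3)/(m + 7)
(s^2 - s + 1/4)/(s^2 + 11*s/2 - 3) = (s - 1/2)/(s + 6)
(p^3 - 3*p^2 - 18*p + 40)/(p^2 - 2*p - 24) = (p^2 - 7*p + 10)/(p - 6)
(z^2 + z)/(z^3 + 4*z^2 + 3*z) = 1/(z + 3)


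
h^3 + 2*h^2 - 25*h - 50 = (h - 5)*(h + 2)*(h + 5)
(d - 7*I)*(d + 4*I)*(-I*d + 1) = -I*d^3 - 2*d^2 - 31*I*d + 28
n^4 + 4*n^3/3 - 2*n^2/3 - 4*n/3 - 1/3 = (n - 1)*(n + 1/3)*(n + 1)^2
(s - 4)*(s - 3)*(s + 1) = s^3 - 6*s^2 + 5*s + 12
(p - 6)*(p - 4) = p^2 - 10*p + 24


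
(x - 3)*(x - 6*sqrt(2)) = x^2 - 6*sqrt(2)*x - 3*x + 18*sqrt(2)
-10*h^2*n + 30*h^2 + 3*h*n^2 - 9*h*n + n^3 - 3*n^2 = (-2*h + n)*(5*h + n)*(n - 3)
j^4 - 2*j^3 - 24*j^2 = j^2*(j - 6)*(j + 4)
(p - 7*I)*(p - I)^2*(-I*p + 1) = -I*p^4 - 8*p^3 + 6*I*p^2 - 8*p + 7*I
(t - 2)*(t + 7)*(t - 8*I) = t^3 + 5*t^2 - 8*I*t^2 - 14*t - 40*I*t + 112*I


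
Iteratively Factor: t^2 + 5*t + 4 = (t + 1)*(t + 4)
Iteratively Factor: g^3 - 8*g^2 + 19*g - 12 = (g - 3)*(g^2 - 5*g + 4) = (g - 4)*(g - 3)*(g - 1)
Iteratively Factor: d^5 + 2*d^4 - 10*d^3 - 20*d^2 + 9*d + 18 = (d + 2)*(d^4 - 10*d^2 + 9) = (d - 1)*(d + 2)*(d^3 + d^2 - 9*d - 9) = (d - 1)*(d + 1)*(d + 2)*(d^2 - 9) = (d - 1)*(d + 1)*(d + 2)*(d + 3)*(d - 3)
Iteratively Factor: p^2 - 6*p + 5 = (p - 1)*(p - 5)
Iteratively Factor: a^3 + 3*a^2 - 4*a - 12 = (a + 2)*(a^2 + a - 6) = (a - 2)*(a + 2)*(a + 3)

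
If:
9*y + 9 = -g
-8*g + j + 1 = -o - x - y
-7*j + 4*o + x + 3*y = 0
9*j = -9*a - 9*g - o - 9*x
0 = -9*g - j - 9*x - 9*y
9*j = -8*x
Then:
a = 2116/10023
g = -594/3341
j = -3816/3341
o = -5295/3341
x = 4293/3341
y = -3275/3341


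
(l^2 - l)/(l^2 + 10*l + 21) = l*(l - 1)/(l^2 + 10*l + 21)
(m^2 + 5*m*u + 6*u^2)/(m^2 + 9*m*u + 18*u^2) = (m + 2*u)/(m + 6*u)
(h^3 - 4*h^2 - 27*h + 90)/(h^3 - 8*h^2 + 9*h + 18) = (h + 5)/(h + 1)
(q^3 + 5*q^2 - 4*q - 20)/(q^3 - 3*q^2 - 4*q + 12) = (q + 5)/(q - 3)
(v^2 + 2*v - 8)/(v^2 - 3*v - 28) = (v - 2)/(v - 7)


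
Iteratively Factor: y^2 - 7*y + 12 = (y - 3)*(y - 4)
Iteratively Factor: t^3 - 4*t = (t - 2)*(t^2 + 2*t) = (t - 2)*(t + 2)*(t)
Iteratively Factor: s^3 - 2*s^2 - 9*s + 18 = (s - 3)*(s^2 + s - 6) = (s - 3)*(s + 3)*(s - 2)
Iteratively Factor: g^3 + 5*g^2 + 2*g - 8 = (g + 2)*(g^2 + 3*g - 4) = (g - 1)*(g + 2)*(g + 4)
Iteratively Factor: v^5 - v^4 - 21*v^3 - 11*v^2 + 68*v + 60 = (v + 2)*(v^4 - 3*v^3 - 15*v^2 + 19*v + 30) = (v + 2)*(v + 3)*(v^3 - 6*v^2 + 3*v + 10) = (v + 1)*(v + 2)*(v + 3)*(v^2 - 7*v + 10) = (v - 2)*(v + 1)*(v + 2)*(v + 3)*(v - 5)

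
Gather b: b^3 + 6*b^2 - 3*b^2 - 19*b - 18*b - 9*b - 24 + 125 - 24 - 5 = b^3 + 3*b^2 - 46*b + 72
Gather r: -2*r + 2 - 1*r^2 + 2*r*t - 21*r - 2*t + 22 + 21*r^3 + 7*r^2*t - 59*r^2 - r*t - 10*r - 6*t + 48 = 21*r^3 + r^2*(7*t - 60) + r*(t - 33) - 8*t + 72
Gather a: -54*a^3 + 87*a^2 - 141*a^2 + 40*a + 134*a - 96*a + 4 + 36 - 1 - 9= -54*a^3 - 54*a^2 + 78*a + 30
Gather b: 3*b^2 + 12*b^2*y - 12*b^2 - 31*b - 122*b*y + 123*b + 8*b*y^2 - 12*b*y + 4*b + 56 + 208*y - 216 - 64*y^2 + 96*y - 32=b^2*(12*y - 9) + b*(8*y^2 - 134*y + 96) - 64*y^2 + 304*y - 192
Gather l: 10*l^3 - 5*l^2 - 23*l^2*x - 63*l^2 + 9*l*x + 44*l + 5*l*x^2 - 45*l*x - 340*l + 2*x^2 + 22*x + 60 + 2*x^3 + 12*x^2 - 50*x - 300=10*l^3 + l^2*(-23*x - 68) + l*(5*x^2 - 36*x - 296) + 2*x^3 + 14*x^2 - 28*x - 240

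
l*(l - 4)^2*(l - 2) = l^4 - 10*l^3 + 32*l^2 - 32*l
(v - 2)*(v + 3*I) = v^2 - 2*v + 3*I*v - 6*I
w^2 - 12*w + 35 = (w - 7)*(w - 5)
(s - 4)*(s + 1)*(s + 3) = s^3 - 13*s - 12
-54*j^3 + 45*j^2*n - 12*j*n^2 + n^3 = (-6*j + n)*(-3*j + n)^2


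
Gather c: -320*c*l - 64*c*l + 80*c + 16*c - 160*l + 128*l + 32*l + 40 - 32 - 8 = c*(96 - 384*l)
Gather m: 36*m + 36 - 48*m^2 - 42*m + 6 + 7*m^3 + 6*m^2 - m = 7*m^3 - 42*m^2 - 7*m + 42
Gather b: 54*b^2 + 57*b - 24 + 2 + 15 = 54*b^2 + 57*b - 7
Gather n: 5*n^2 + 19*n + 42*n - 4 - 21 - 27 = 5*n^2 + 61*n - 52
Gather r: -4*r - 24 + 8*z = -4*r + 8*z - 24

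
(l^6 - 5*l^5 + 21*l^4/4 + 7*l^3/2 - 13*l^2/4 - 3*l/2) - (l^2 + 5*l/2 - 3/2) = l^6 - 5*l^5 + 21*l^4/4 + 7*l^3/2 - 17*l^2/4 - 4*l + 3/2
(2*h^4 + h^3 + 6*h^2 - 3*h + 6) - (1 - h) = 2*h^4 + h^3 + 6*h^2 - 2*h + 5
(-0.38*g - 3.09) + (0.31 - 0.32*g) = -0.7*g - 2.78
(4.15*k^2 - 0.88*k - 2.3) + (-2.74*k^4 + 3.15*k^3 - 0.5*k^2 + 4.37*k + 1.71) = -2.74*k^4 + 3.15*k^3 + 3.65*k^2 + 3.49*k - 0.59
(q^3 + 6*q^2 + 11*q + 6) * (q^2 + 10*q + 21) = q^5 + 16*q^4 + 92*q^3 + 242*q^2 + 291*q + 126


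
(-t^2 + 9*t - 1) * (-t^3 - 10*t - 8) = t^5 - 9*t^4 + 11*t^3 - 82*t^2 - 62*t + 8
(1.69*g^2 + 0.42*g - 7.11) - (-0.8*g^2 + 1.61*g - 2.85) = 2.49*g^2 - 1.19*g - 4.26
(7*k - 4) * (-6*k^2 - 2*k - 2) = -42*k^3 + 10*k^2 - 6*k + 8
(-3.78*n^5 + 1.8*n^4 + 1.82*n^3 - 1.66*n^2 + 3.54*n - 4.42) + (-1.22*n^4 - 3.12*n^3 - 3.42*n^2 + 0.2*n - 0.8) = -3.78*n^5 + 0.58*n^4 - 1.3*n^3 - 5.08*n^2 + 3.74*n - 5.22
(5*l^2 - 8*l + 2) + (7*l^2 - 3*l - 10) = 12*l^2 - 11*l - 8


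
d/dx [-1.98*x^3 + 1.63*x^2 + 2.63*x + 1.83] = -5.94*x^2 + 3.26*x + 2.63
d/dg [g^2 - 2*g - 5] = 2*g - 2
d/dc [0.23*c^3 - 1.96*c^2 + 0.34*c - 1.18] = 0.69*c^2 - 3.92*c + 0.34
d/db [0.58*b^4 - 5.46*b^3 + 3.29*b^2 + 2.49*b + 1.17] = 2.32*b^3 - 16.38*b^2 + 6.58*b + 2.49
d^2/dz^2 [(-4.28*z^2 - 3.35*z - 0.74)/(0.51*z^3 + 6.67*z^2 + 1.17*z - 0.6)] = (-2.226456*z^6 - 5.22800999999998*z^5 - 55.3606019999995*z^4 - 285.888004*z^3 - 315.252624*z^2 - 116.448156*z - 15.733932)/(0.132651*z^9 + 5.204601*z^8 + 68.980968*z^7 + 320.152717*z^6 + 146.004336*z^5 - 54.836451*z^4 - 25.941627*z^3 + 4.73958*z^2 + 1.2636*z - 0.216)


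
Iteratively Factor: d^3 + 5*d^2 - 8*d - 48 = (d + 4)*(d^2 + d - 12) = (d + 4)^2*(d - 3)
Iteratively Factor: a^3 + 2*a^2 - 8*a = (a)*(a^2 + 2*a - 8) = a*(a - 2)*(a + 4)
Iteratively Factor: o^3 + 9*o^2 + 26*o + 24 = (o + 2)*(o^2 + 7*o + 12) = (o + 2)*(o + 4)*(o + 3)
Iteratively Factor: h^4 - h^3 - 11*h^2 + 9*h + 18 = (h + 3)*(h^3 - 4*h^2 + h + 6) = (h - 2)*(h + 3)*(h^2 - 2*h - 3) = (h - 2)*(h + 1)*(h + 3)*(h - 3)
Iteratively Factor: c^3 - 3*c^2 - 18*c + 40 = (c - 2)*(c^2 - c - 20) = (c - 5)*(c - 2)*(c + 4)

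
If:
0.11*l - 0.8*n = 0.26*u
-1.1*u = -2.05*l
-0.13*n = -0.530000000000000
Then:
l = -8.71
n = 4.08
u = -16.23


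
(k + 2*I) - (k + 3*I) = -I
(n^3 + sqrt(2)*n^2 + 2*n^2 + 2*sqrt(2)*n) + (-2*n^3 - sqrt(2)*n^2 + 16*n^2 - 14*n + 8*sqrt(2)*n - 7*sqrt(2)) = -n^3 + 18*n^2 - 14*n + 10*sqrt(2)*n - 7*sqrt(2)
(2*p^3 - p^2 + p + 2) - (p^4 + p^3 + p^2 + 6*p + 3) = -p^4 + p^3 - 2*p^2 - 5*p - 1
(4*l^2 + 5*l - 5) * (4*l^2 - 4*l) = 16*l^4 + 4*l^3 - 40*l^2 + 20*l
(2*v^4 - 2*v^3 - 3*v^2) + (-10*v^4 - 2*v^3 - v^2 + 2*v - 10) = -8*v^4 - 4*v^3 - 4*v^2 + 2*v - 10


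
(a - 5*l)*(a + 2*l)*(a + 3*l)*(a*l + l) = a^4*l + a^3*l - 19*a^2*l^3 - 30*a*l^4 - 19*a*l^3 - 30*l^4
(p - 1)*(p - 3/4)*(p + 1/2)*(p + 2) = p^4 + 3*p^3/4 - 21*p^2/8 + p/8 + 3/4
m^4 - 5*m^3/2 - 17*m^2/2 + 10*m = m*(m - 4)*(m - 1)*(m + 5/2)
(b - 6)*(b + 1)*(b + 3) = b^3 - 2*b^2 - 21*b - 18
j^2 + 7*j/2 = j*(j + 7/2)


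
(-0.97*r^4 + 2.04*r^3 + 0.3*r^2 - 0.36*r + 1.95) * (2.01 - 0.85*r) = 0.8245*r^5 - 3.6837*r^4 + 3.8454*r^3 + 0.909*r^2 - 2.3811*r + 3.9195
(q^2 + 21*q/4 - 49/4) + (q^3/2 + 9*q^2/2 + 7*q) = q^3/2 + 11*q^2/2 + 49*q/4 - 49/4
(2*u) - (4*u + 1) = -2*u - 1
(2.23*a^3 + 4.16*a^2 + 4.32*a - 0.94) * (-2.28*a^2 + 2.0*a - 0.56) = -5.0844*a^5 - 5.0248*a^4 - 2.7784*a^3 + 8.4536*a^2 - 4.2992*a + 0.5264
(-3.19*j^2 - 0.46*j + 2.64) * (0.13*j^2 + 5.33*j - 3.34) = -0.4147*j^4 - 17.0625*j^3 + 8.546*j^2 + 15.6076*j - 8.8176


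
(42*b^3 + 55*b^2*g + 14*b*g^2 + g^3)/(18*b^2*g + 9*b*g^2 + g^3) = (7*b^2 + 8*b*g + g^2)/(g*(3*b + g))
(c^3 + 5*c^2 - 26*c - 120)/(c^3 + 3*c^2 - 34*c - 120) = (c^2 + c - 30)/(c^2 - c - 30)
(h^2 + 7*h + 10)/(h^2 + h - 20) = (h + 2)/(h - 4)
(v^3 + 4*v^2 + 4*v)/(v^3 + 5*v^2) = (v^2 + 4*v + 4)/(v*(v + 5))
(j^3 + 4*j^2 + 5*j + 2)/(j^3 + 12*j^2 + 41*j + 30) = (j^2 + 3*j + 2)/(j^2 + 11*j + 30)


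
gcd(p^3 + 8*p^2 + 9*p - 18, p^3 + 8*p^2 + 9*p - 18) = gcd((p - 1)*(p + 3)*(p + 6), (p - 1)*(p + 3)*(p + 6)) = p^3 + 8*p^2 + 9*p - 18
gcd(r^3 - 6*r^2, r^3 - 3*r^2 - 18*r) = r^2 - 6*r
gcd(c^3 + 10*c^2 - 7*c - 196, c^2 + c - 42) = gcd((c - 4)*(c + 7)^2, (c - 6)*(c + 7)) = c + 7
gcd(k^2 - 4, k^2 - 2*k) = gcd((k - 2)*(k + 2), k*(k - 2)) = k - 2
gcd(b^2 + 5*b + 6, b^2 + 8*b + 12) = b + 2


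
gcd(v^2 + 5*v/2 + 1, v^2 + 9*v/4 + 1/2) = v + 2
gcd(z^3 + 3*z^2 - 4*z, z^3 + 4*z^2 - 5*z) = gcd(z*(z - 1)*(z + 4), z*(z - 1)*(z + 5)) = z^2 - z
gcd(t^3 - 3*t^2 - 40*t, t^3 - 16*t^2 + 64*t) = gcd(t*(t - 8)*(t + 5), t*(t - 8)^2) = t^2 - 8*t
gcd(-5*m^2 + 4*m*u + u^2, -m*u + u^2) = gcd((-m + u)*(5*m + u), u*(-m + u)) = -m + u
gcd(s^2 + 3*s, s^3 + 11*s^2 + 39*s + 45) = s + 3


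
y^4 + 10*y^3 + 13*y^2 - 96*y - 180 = (y - 3)*(y + 2)*(y + 5)*(y + 6)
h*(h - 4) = h^2 - 4*h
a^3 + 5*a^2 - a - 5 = (a - 1)*(a + 1)*(a + 5)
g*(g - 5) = g^2 - 5*g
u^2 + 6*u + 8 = (u + 2)*(u + 4)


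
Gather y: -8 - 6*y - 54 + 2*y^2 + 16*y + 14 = 2*y^2 + 10*y - 48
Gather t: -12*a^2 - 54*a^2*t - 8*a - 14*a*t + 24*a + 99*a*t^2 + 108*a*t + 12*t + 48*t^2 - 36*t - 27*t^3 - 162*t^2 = -12*a^2 + 16*a - 27*t^3 + t^2*(99*a - 114) + t*(-54*a^2 + 94*a - 24)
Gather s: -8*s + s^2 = s^2 - 8*s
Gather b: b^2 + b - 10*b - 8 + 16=b^2 - 9*b + 8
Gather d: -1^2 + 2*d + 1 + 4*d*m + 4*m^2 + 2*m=d*(4*m + 2) + 4*m^2 + 2*m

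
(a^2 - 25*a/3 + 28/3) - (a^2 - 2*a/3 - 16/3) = 44/3 - 23*a/3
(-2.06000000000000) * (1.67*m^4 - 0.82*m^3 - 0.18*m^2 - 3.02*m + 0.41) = -3.4402*m^4 + 1.6892*m^3 + 0.3708*m^2 + 6.2212*m - 0.8446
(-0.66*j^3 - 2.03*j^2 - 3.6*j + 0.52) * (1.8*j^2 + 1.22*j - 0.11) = -1.188*j^5 - 4.4592*j^4 - 8.884*j^3 - 3.2327*j^2 + 1.0304*j - 0.0572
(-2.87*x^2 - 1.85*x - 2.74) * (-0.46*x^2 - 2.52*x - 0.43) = 1.3202*x^4 + 8.0834*x^3 + 7.1565*x^2 + 7.7003*x + 1.1782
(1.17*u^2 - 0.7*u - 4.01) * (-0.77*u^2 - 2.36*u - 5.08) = -0.9009*u^4 - 2.2222*u^3 - 1.2039*u^2 + 13.0196*u + 20.3708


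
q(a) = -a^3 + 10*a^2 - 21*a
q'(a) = -3*a^2 + 20*a - 21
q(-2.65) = 144.48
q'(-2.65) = -95.07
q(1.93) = -10.47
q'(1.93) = 6.43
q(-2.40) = 121.82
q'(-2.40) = -86.28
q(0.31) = -5.58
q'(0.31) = -15.09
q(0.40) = -6.86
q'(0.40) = -13.48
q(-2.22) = 106.85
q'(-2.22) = -80.19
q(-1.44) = 53.96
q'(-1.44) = -56.02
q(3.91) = 10.99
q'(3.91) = 11.34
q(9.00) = -108.00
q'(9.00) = -84.00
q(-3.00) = 180.00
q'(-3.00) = -108.00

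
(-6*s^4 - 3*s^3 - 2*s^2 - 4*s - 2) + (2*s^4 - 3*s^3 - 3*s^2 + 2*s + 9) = -4*s^4 - 6*s^3 - 5*s^2 - 2*s + 7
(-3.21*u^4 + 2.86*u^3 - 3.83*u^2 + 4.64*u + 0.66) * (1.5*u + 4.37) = -4.815*u^5 - 9.7377*u^4 + 6.7532*u^3 - 9.7771*u^2 + 21.2668*u + 2.8842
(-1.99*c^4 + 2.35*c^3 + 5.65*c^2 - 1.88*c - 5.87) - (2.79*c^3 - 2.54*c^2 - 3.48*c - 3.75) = -1.99*c^4 - 0.44*c^3 + 8.19*c^2 + 1.6*c - 2.12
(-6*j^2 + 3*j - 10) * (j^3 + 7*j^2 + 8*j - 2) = -6*j^5 - 39*j^4 - 37*j^3 - 34*j^2 - 86*j + 20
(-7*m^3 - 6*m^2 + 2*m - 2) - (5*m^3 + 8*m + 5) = -12*m^3 - 6*m^2 - 6*m - 7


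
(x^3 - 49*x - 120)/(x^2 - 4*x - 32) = (x^2 + 8*x + 15)/(x + 4)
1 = 1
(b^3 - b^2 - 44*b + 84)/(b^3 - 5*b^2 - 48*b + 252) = (b - 2)/(b - 6)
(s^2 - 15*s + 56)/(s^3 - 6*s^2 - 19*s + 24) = (s - 7)/(s^2 + 2*s - 3)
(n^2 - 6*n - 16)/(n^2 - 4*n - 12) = (n - 8)/(n - 6)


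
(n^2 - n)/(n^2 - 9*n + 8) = n/(n - 8)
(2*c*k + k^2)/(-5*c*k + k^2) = (-2*c - k)/(5*c - k)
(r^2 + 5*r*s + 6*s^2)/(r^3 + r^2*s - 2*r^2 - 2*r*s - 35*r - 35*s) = (r^2 + 5*r*s + 6*s^2)/(r^3 + r^2*s - 2*r^2 - 2*r*s - 35*r - 35*s)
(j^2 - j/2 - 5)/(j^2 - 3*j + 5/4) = 2*(j + 2)/(2*j - 1)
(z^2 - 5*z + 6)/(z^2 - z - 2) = (z - 3)/(z + 1)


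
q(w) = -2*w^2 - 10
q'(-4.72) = 18.88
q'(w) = -4*w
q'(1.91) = -7.64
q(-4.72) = -54.56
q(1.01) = -12.04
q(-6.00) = -82.00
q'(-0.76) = 3.04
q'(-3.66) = 14.64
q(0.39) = -10.30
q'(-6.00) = 24.00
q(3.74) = -37.98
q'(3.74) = -14.96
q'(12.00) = -48.00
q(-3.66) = -36.79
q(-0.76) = -11.16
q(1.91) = -17.30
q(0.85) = -11.44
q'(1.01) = -4.04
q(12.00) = -298.00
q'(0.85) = -3.40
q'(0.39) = -1.56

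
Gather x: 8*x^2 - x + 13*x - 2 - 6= 8*x^2 + 12*x - 8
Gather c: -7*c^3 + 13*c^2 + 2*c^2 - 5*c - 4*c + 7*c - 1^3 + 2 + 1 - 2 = -7*c^3 + 15*c^2 - 2*c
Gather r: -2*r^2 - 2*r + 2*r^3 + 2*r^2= 2*r^3 - 2*r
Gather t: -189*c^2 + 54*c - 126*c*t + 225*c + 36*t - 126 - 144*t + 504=-189*c^2 + 279*c + t*(-126*c - 108) + 378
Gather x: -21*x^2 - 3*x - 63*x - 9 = -21*x^2 - 66*x - 9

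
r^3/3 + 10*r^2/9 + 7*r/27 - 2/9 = (r/3 + 1)*(r - 1/3)*(r + 2/3)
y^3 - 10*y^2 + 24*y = y*(y - 6)*(y - 4)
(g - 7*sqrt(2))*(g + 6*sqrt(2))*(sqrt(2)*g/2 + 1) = sqrt(2)*g^3/2 - 43*sqrt(2)*g - 84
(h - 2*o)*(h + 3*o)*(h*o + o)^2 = h^4*o^2 + h^3*o^3 + 2*h^3*o^2 - 6*h^2*o^4 + 2*h^2*o^3 + h^2*o^2 - 12*h*o^4 + h*o^3 - 6*o^4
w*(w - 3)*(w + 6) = w^3 + 3*w^2 - 18*w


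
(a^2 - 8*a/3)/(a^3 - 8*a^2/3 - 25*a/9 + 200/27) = 9*a/(9*a^2 - 25)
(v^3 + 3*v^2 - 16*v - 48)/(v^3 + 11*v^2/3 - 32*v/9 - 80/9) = 9*(v^2 - v - 12)/(9*v^2 - 3*v - 20)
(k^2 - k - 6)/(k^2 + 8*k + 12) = (k - 3)/(k + 6)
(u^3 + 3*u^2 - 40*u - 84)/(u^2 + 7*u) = u - 4 - 12/u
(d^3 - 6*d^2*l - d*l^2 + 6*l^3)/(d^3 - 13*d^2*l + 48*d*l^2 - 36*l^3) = (d + l)/(d - 6*l)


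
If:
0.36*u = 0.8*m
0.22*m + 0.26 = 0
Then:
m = -1.18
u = -2.63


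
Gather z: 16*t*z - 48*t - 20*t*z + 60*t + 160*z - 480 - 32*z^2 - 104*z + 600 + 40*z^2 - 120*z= 12*t + 8*z^2 + z*(-4*t - 64) + 120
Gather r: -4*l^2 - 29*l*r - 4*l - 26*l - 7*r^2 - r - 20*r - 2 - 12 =-4*l^2 - 30*l - 7*r^2 + r*(-29*l - 21) - 14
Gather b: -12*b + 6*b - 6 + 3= -6*b - 3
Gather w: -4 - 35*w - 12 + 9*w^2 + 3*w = 9*w^2 - 32*w - 16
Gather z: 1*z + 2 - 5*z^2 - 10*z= -5*z^2 - 9*z + 2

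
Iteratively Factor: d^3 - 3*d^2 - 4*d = (d)*(d^2 - 3*d - 4) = d*(d - 4)*(d + 1)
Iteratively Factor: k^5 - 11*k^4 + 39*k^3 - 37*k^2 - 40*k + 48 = (k - 4)*(k^4 - 7*k^3 + 11*k^2 + 7*k - 12) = (k - 4)*(k - 1)*(k^3 - 6*k^2 + 5*k + 12) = (k - 4)^2*(k - 1)*(k^2 - 2*k - 3) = (k - 4)^2*(k - 3)*(k - 1)*(k + 1)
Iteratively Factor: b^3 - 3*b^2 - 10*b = (b - 5)*(b^2 + 2*b) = b*(b - 5)*(b + 2)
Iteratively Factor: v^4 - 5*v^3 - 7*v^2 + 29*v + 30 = (v - 3)*(v^3 - 2*v^2 - 13*v - 10) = (v - 3)*(v + 1)*(v^2 - 3*v - 10) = (v - 5)*(v - 3)*(v + 1)*(v + 2)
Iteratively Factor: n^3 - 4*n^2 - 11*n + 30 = (n - 2)*(n^2 - 2*n - 15) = (n - 2)*(n + 3)*(n - 5)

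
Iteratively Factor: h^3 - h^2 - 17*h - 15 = (h + 1)*(h^2 - 2*h - 15) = (h + 1)*(h + 3)*(h - 5)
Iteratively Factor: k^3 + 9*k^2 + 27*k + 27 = (k + 3)*(k^2 + 6*k + 9) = (k + 3)^2*(k + 3)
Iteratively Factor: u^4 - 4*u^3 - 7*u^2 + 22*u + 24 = (u - 3)*(u^3 - u^2 - 10*u - 8) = (u - 4)*(u - 3)*(u^2 + 3*u + 2) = (u - 4)*(u - 3)*(u + 2)*(u + 1)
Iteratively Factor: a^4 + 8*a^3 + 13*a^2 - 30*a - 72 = (a + 3)*(a^3 + 5*a^2 - 2*a - 24) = (a - 2)*(a + 3)*(a^2 + 7*a + 12) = (a - 2)*(a + 3)*(a + 4)*(a + 3)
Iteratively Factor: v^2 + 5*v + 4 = (v + 1)*(v + 4)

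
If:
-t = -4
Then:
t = 4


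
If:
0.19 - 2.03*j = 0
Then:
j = 0.09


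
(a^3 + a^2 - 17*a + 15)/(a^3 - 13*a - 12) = (-a^3 - a^2 + 17*a - 15)/(-a^3 + 13*a + 12)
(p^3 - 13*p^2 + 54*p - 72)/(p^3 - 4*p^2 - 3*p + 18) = (p^2 - 10*p + 24)/(p^2 - p - 6)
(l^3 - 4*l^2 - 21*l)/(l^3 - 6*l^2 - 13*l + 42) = l/(l - 2)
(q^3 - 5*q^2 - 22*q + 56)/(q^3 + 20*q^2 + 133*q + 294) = (q^3 - 5*q^2 - 22*q + 56)/(q^3 + 20*q^2 + 133*q + 294)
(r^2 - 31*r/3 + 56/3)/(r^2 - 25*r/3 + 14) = (r - 8)/(r - 6)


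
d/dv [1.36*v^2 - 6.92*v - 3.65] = 2.72*v - 6.92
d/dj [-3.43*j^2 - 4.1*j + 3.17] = -6.86*j - 4.1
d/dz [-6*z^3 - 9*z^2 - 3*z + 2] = -18*z^2 - 18*z - 3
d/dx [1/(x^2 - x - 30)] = (1 - 2*x)/(-x^2 + x + 30)^2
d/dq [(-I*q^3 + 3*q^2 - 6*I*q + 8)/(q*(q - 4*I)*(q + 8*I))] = (q^4 - 52*I*q^3 + 48*q^2 - 64*I*q - 256)/(q^2*(q^4 + 8*I*q^3 + 48*q^2 + 256*I*q + 1024))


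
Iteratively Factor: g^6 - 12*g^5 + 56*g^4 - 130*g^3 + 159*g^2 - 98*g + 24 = (g - 2)*(g^5 - 10*g^4 + 36*g^3 - 58*g^2 + 43*g - 12) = (g - 3)*(g - 2)*(g^4 - 7*g^3 + 15*g^2 - 13*g + 4) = (g - 3)*(g - 2)*(g - 1)*(g^3 - 6*g^2 + 9*g - 4) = (g - 3)*(g - 2)*(g - 1)^2*(g^2 - 5*g + 4) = (g - 3)*(g - 2)*(g - 1)^3*(g - 4)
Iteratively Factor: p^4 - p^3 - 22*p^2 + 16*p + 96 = (p + 2)*(p^3 - 3*p^2 - 16*p + 48) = (p - 3)*(p + 2)*(p^2 - 16) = (p - 4)*(p - 3)*(p + 2)*(p + 4)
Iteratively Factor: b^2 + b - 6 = (b + 3)*(b - 2)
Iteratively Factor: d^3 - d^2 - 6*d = (d)*(d^2 - d - 6) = d*(d + 2)*(d - 3)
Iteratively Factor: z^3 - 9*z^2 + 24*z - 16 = (z - 4)*(z^2 - 5*z + 4) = (z - 4)*(z - 1)*(z - 4)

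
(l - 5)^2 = l^2 - 10*l + 25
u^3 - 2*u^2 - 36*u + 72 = (u - 6)*(u - 2)*(u + 6)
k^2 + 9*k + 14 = (k + 2)*(k + 7)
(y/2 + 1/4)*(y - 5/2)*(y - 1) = y^3/2 - 3*y^2/2 + 3*y/8 + 5/8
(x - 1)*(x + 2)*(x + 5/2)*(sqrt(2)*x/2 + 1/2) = sqrt(2)*x^4/2 + x^3/2 + 7*sqrt(2)*x^3/4 + sqrt(2)*x^2/4 + 7*x^2/4 - 5*sqrt(2)*x/2 + x/4 - 5/2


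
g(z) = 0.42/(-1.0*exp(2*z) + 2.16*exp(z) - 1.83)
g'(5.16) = 0.00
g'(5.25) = 0.00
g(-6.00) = -0.23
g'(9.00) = 0.00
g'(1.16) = 0.22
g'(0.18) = 0.26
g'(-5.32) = -0.00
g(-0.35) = -0.52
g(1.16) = -0.08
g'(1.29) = 0.15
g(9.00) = 0.00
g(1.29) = -0.06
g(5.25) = -0.00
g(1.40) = -0.04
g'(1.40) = 0.11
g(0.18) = -0.62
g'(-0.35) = -0.34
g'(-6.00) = 0.00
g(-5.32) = -0.23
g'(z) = 0.42*(2.0*exp(2*z) - 2.16*exp(z))/(-1.0*exp(2*z) + 2.16*exp(z) - 1.83)^2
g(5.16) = -0.00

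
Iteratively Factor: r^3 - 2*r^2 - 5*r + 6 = (r - 3)*(r^2 + r - 2) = (r - 3)*(r - 1)*(r + 2)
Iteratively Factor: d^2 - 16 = (d + 4)*(d - 4)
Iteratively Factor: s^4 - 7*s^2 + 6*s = (s - 2)*(s^3 + 2*s^2 - 3*s) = s*(s - 2)*(s^2 + 2*s - 3) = s*(s - 2)*(s + 3)*(s - 1)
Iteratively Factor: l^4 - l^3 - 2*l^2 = (l)*(l^3 - l^2 - 2*l) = l^2*(l^2 - l - 2) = l^2*(l + 1)*(l - 2)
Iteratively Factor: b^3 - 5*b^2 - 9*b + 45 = (b - 5)*(b^2 - 9) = (b - 5)*(b - 3)*(b + 3)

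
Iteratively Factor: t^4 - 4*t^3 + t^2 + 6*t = (t - 3)*(t^3 - t^2 - 2*t) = (t - 3)*(t + 1)*(t^2 - 2*t) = (t - 3)*(t - 2)*(t + 1)*(t)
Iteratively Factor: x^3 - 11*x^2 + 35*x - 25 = (x - 5)*(x^2 - 6*x + 5) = (x - 5)*(x - 1)*(x - 5)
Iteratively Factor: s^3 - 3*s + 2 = (s - 1)*(s^2 + s - 2) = (s - 1)^2*(s + 2)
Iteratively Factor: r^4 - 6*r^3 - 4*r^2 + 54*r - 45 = (r - 5)*(r^3 - r^2 - 9*r + 9) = (r - 5)*(r - 1)*(r^2 - 9) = (r - 5)*(r - 1)*(r + 3)*(r - 3)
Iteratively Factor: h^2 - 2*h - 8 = (h - 4)*(h + 2)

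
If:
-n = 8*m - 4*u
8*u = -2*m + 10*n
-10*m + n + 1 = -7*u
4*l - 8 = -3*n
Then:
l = 353/163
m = -16/163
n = -36/163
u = -41/163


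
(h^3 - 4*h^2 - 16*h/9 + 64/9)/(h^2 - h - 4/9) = (3*h^2 - 8*h - 16)/(3*h + 1)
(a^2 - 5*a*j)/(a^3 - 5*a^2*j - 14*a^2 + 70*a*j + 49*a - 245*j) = a/(a^2 - 14*a + 49)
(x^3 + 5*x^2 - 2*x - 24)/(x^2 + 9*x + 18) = (x^2 + 2*x - 8)/(x + 6)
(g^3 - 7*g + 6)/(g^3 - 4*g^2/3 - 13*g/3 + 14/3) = 3*(g^2 + g - 6)/(3*g^2 - g - 14)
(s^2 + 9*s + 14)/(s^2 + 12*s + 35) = (s + 2)/(s + 5)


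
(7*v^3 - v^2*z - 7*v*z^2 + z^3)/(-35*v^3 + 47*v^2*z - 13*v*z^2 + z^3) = (v + z)/(-5*v + z)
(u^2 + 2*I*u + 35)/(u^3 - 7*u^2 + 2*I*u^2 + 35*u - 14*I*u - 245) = 1/(u - 7)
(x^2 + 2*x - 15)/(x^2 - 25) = (x - 3)/(x - 5)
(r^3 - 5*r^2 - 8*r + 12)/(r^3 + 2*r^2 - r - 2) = (r - 6)/(r + 1)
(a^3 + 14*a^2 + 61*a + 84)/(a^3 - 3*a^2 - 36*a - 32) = (a^2 + 10*a + 21)/(a^2 - 7*a - 8)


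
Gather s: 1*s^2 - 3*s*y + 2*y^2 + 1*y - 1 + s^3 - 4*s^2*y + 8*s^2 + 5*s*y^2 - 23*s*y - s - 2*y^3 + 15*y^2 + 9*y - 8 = s^3 + s^2*(9 - 4*y) + s*(5*y^2 - 26*y - 1) - 2*y^3 + 17*y^2 + 10*y - 9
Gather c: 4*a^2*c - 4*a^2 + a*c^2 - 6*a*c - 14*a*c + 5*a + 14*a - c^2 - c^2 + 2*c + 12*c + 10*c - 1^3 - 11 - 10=-4*a^2 + 19*a + c^2*(a - 2) + c*(4*a^2 - 20*a + 24) - 22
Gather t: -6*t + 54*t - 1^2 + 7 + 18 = 48*t + 24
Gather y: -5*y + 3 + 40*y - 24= 35*y - 21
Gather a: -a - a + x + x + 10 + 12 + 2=-2*a + 2*x + 24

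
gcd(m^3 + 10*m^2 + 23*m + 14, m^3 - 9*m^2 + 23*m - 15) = 1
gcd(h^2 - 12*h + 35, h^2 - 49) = h - 7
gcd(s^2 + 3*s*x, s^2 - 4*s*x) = s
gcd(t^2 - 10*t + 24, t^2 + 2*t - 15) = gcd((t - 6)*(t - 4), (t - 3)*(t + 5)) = 1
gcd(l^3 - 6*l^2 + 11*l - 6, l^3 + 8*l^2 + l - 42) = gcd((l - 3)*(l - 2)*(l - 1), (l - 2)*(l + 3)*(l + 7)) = l - 2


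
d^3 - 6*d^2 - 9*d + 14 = (d - 7)*(d - 1)*(d + 2)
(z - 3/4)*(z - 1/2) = z^2 - 5*z/4 + 3/8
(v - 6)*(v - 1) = v^2 - 7*v + 6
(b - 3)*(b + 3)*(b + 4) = b^3 + 4*b^2 - 9*b - 36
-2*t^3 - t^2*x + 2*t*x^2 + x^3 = (-t + x)*(t + x)*(2*t + x)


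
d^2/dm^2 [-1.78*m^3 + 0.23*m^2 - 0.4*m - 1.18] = 0.46 - 10.68*m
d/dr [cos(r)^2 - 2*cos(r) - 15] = 2*(1 - cos(r))*sin(r)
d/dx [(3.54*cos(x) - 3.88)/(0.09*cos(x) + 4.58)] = -16.5624*sin(x)/(0.09*cos(x) + 4.58)^2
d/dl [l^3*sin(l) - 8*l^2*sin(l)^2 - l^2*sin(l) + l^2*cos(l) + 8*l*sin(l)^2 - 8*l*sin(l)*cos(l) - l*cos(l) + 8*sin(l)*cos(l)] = l^3*cos(l) + 2*l^2*sin(l) - 8*l^2*sin(2*l) - l^2*cos(l) - l*sin(l) + 8*l*sin(2*l) + 2*l*cos(l) - 8*l - cos(l) + 4*sqrt(2)*cos(2*l + pi/4) + 4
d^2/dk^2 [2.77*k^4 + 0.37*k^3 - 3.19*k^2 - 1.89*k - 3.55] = 33.24*k^2 + 2.22*k - 6.38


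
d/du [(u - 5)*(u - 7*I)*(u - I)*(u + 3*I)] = 4*u^3 + u^2*(-15 - 15*I) + u*(34 + 50*I) - 85 - 21*I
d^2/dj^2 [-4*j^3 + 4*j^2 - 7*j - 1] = 8 - 24*j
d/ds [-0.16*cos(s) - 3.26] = 0.16*sin(s)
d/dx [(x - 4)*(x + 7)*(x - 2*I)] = 3*x^2 + x*(6 - 4*I) - 28 - 6*I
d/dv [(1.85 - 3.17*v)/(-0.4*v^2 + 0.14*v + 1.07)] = (-1.268*v^2 + 1.48*v - 3.6509)/(0.16*v^4 - 0.112*v^3 - 0.8364*v^2 + 0.2996*v + 1.1449)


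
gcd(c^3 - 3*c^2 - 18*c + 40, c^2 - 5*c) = c - 5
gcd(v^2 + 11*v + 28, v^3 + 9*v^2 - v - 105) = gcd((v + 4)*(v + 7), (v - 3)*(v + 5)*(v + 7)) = v + 7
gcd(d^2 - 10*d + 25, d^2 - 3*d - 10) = d - 5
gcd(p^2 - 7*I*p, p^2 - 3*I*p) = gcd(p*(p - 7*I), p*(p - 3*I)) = p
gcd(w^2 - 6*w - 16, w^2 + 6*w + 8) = w + 2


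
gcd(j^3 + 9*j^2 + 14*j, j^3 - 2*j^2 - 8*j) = j^2 + 2*j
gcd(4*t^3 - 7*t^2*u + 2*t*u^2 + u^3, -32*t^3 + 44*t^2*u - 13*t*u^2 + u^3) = t - u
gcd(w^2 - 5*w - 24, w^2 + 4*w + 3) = w + 3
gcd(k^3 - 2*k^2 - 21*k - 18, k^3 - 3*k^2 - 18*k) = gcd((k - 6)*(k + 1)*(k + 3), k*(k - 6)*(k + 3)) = k^2 - 3*k - 18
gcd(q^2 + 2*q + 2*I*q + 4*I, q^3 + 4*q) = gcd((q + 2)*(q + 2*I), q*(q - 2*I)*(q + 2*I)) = q + 2*I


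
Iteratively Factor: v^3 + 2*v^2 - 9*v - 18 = (v - 3)*(v^2 + 5*v + 6) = (v - 3)*(v + 2)*(v + 3)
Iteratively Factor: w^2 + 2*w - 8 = (w + 4)*(w - 2)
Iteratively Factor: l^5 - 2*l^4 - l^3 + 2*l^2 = (l + 1)*(l^4 - 3*l^3 + 2*l^2) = l*(l + 1)*(l^3 - 3*l^2 + 2*l) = l*(l - 1)*(l + 1)*(l^2 - 2*l) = l^2*(l - 1)*(l + 1)*(l - 2)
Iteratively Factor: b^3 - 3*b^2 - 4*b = (b + 1)*(b^2 - 4*b) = b*(b + 1)*(b - 4)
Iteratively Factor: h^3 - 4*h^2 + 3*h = (h - 1)*(h^2 - 3*h) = (h - 3)*(h - 1)*(h)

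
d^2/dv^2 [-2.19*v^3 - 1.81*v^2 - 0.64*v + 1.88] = -13.14*v - 3.62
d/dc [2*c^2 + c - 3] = 4*c + 1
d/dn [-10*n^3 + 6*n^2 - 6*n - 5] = -30*n^2 + 12*n - 6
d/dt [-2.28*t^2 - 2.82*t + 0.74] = -4.56*t - 2.82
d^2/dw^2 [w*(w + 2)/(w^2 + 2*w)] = 0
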